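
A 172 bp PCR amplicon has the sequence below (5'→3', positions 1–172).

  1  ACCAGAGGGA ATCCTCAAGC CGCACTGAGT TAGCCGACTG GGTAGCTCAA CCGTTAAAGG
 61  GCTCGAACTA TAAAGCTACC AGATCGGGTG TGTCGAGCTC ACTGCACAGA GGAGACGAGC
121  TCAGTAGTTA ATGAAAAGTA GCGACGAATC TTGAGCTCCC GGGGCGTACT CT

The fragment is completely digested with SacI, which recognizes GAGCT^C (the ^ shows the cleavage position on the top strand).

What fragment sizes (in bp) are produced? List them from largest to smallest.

SacI sites (GAGCTC) start at positions 95, 117, 153.
SacI cuts after base 5 of each site (before the last base), so after positions 99, 121, 157.
Linear molecule, 3 cuts → 4 fragments:
  1–99 → 99 bp
  100–121 → 22 bp
  122–157 → 36 bp
  158–172 → 15 bp
Sorted largest to smallest: 99, 36, 22, 15 bp.

99, 36, 22, 15 bp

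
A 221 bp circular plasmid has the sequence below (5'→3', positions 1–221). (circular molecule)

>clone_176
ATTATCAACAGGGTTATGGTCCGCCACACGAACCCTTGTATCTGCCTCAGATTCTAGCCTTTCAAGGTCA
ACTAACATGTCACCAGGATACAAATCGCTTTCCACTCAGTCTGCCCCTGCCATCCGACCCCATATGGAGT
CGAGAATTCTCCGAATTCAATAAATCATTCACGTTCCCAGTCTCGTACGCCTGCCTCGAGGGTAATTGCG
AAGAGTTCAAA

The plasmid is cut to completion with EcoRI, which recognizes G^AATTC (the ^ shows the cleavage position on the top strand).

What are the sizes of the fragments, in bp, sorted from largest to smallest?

212, 9 bp

EcoRI sites (GAATTC) start at positions 144, 153.
EcoRI cuts after the first base of each site, so after positions 144, 153.
Circular molecule, 2 cuts → 2 fragments:
  145–153 → 9 bp
  154–221 then 1–144 → 68 + 144 = 212 bp
Sorted largest to smallest: 212, 9 bp.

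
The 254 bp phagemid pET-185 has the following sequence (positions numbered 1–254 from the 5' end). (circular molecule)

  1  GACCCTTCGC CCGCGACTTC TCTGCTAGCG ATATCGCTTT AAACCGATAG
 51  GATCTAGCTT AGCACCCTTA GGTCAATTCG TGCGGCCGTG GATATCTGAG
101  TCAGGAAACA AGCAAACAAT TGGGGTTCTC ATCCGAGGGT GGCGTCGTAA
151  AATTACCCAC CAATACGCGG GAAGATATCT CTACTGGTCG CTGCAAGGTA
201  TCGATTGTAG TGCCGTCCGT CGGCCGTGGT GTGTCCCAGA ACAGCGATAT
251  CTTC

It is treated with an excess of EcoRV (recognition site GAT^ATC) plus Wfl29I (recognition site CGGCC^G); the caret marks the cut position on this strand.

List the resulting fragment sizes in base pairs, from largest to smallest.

EcoRV sites (GATATC) start at positions 30, 91, 174, 246.
EcoRV cuts after base 3 of each site, so after positions 32, 93, 176, 248.
Wfl29I sites (CGGCCG) start at positions 83, 221.
Wfl29I cuts after base 5 of each site (before the last base), so after positions 87, 225.
Combined cut positions: 32, 87, 93, 176, 225, 248.
Circular molecule, 6 cuts → 6 fragments:
  33–87 → 55 bp
  88–93 → 6 bp
  94–176 → 83 bp
  177–225 → 49 bp
  226–248 → 23 bp
  249–254 then 1–32 → 6 + 32 = 38 bp
Sorted largest to smallest: 83, 55, 49, 38, 23, 6 bp.

83, 55, 49, 38, 23, 6 bp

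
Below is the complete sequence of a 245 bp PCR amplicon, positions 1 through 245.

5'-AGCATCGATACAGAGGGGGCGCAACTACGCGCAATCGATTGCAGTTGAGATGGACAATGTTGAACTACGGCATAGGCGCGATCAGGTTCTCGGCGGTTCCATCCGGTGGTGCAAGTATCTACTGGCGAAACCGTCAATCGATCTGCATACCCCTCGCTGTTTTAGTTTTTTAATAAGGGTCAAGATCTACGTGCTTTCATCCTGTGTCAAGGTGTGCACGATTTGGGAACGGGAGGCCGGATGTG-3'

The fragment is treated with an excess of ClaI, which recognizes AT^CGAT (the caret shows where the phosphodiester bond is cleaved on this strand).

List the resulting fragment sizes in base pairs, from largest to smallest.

ClaI sites (ATCGAT) start at positions 4, 34, 137.
ClaI cuts after base 2 of each site, so after positions 5, 35, 138.
Linear molecule, 3 cuts → 4 fragments:
  1–5 → 5 bp
  6–35 → 30 bp
  36–138 → 103 bp
  139–245 → 107 bp
Sorted largest to smallest: 107, 103, 30, 5 bp.

107, 103, 30, 5 bp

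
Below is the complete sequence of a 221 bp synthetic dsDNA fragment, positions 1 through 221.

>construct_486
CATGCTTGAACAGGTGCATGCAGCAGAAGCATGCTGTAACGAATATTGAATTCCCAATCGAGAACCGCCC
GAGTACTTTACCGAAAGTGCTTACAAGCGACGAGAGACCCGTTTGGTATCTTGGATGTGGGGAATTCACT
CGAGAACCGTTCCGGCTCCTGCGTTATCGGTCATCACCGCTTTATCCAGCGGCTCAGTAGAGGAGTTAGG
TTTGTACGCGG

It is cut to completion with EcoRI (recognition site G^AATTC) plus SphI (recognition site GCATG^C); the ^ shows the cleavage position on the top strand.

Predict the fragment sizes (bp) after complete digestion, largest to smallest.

EcoRI sites (GAATTC) start at positions 48, 132.
EcoRI cuts after the first base of each site, so after positions 48, 132.
SphI sites (GCATGC) start at positions 16, 29.
SphI cuts after base 5 of each site (before the last base), so after positions 20, 33.
Combined cut positions: 20, 33, 48, 132.
Linear molecule, 4 cuts → 5 fragments:
  1–20 → 20 bp
  21–33 → 13 bp
  34–48 → 15 bp
  49–132 → 84 bp
  133–221 → 89 bp
Sorted largest to smallest: 89, 84, 20, 15, 13 bp.

89, 84, 20, 15, 13 bp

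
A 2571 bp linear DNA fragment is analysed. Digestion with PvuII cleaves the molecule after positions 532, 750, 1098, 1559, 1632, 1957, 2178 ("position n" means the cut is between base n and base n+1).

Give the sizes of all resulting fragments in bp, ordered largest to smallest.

Linear molecule, 7 cuts → 8 fragments:
  532 − 0 = 532 bp
  750 − 532 = 218 bp
  1098 − 750 = 348 bp
  1559 − 1098 = 461 bp
  1632 − 1559 = 73 bp
  1957 − 1632 = 325 bp
  2178 − 1957 = 221 bp
  2571 − 2178 = 393 bp
Sorted largest to smallest: 532, 461, 393, 348, 325, 221, 218, 73 bp.

532, 461, 393, 348, 325, 221, 218, 73 bp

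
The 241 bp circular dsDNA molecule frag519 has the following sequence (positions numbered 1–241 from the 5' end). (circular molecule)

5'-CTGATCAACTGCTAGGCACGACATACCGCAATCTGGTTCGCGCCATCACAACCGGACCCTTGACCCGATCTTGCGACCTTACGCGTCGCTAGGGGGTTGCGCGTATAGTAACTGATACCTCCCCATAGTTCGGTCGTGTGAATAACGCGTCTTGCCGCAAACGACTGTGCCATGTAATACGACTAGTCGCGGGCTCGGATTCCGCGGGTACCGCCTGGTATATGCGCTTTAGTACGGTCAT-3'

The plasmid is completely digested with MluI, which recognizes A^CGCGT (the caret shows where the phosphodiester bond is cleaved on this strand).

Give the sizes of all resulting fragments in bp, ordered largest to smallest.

MluI sites (ACGCGT) start at positions 81, 145.
MluI cuts after the first base of each site, so after positions 81, 145.
Circular molecule, 2 cuts → 2 fragments:
  82–145 → 64 bp
  146–241 then 1–81 → 96 + 81 = 177 bp
Sorted largest to smallest: 177, 64 bp.

177, 64 bp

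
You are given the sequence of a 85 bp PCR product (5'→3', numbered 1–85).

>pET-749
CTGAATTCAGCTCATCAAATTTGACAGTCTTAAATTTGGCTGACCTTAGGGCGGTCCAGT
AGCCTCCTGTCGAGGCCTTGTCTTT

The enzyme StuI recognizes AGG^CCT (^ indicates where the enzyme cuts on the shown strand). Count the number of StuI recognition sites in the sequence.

1

AGGCCT occurs starting at position 73.
StuI cuts at 1 site.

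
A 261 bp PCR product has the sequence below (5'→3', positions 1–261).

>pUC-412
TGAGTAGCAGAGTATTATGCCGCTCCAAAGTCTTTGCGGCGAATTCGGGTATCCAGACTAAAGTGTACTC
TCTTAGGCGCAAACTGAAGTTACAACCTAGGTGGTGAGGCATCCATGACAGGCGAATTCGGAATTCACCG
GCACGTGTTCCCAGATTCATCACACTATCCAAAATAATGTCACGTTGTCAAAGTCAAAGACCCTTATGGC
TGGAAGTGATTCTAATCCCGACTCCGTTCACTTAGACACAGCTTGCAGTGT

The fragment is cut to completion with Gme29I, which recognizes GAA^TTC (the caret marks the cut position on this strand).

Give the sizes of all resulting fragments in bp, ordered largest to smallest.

Gme29I sites (GAATTC) start at positions 41, 124, 131.
Gme29I cuts after base 3 of each site, so after positions 43, 126, 133.
Linear molecule, 3 cuts → 4 fragments:
  1–43 → 43 bp
  44–126 → 83 bp
  127–133 → 7 bp
  134–261 → 128 bp
Sorted largest to smallest: 128, 83, 43, 7 bp.

128, 83, 43, 7 bp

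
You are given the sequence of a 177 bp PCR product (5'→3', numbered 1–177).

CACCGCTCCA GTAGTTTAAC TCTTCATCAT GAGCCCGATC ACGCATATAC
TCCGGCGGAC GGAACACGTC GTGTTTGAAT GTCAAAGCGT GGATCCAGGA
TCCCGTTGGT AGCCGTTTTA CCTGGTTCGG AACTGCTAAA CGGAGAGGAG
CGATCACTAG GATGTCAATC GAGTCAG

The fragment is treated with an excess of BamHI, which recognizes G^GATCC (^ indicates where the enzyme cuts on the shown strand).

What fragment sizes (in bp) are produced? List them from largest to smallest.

91, 79, 7 bp

BamHI sites (GGATCC) start at positions 91, 98.
BamHI cuts after the first base of each site, so after positions 91, 98.
Linear molecule, 2 cuts → 3 fragments:
  1–91 → 91 bp
  92–98 → 7 bp
  99–177 → 79 bp
Sorted largest to smallest: 91, 79, 7 bp.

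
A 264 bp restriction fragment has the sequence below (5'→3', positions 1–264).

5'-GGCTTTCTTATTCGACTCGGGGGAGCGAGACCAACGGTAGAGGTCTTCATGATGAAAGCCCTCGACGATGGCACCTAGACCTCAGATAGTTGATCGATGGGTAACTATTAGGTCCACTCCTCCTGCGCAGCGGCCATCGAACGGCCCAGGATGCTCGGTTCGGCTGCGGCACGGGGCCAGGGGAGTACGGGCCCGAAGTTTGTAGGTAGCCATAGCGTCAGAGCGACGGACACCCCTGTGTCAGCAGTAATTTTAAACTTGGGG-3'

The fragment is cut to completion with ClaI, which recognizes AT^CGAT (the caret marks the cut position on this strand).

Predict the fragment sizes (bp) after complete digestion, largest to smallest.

170, 94 bp

The ClaI site (ATCGAT) starts at position 93.
ClaI cuts after base 2 of each site, so after position 94.
Linear molecule, 1 cut → 2 fragments:
  1–94 → 94 bp
  95–264 → 170 bp
Sorted largest to smallest: 170, 94 bp.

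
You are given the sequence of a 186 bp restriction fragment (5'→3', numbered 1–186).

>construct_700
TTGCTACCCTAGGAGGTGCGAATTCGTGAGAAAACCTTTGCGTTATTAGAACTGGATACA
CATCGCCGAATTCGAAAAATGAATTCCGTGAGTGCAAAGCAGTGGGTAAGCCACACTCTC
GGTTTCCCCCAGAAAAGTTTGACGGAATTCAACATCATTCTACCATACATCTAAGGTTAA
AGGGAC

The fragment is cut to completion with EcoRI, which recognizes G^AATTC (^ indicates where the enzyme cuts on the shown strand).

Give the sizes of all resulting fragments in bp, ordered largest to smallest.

EcoRI sites (GAATTC) start at positions 20, 68, 81, 145.
EcoRI cuts after the first base of each site, so after positions 20, 68, 81, 145.
Linear molecule, 4 cuts → 5 fragments:
  1–20 → 20 bp
  21–68 → 48 bp
  69–81 → 13 bp
  82–145 → 64 bp
  146–186 → 41 bp
Sorted largest to smallest: 64, 48, 41, 20, 13 bp.

64, 48, 41, 20, 13 bp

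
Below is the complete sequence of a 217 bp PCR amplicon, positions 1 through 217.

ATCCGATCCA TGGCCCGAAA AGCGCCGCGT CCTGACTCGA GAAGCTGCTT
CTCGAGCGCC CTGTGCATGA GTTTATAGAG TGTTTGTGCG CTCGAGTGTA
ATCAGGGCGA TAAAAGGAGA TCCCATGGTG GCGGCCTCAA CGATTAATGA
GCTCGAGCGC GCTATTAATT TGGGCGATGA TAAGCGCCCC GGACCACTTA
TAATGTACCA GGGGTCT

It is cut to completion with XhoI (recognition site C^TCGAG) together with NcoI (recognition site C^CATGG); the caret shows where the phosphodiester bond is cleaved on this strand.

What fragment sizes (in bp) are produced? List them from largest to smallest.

65, 40, 32, 29, 28, 15, 8 bp

XhoI sites (CTCGAG) start at positions 36, 51, 91, 152.
XhoI cuts after the first base of each site, so after positions 36, 51, 91, 152.
NcoI sites (CCATGG) start at positions 8, 123.
NcoI cuts after the first base of each site, so after positions 8, 123.
Combined cut positions: 8, 36, 51, 91, 123, 152.
Linear molecule, 6 cuts → 7 fragments:
  1–8 → 8 bp
  9–36 → 28 bp
  37–51 → 15 bp
  52–91 → 40 bp
  92–123 → 32 bp
  124–152 → 29 bp
  153–217 → 65 bp
Sorted largest to smallest: 65, 40, 32, 29, 28, 15, 8 bp.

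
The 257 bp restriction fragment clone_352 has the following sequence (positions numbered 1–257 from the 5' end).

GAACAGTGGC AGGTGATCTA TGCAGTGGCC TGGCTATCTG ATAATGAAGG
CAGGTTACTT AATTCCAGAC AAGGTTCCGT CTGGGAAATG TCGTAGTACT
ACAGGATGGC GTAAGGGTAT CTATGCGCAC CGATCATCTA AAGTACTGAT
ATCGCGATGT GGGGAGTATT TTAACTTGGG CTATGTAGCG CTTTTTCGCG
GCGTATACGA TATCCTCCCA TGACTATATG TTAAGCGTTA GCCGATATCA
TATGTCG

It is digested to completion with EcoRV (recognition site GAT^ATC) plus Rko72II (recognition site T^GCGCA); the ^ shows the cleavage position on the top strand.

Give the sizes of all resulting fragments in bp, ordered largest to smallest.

124, 61, 35, 26, 11 bp

EcoRV sites (GATATC) start at positions 148, 209, 244.
EcoRV cuts after base 3 of each site, so after positions 150, 211, 246.
The Rko72II site (TGCGCA) starts at position 124.
Rko72II cuts after the first base of each site, so after position 124.
Combined cut positions: 124, 150, 211, 246.
Linear molecule, 4 cuts → 5 fragments:
  1–124 → 124 bp
  125–150 → 26 bp
  151–211 → 61 bp
  212–246 → 35 bp
  247–257 → 11 bp
Sorted largest to smallest: 124, 61, 35, 26, 11 bp.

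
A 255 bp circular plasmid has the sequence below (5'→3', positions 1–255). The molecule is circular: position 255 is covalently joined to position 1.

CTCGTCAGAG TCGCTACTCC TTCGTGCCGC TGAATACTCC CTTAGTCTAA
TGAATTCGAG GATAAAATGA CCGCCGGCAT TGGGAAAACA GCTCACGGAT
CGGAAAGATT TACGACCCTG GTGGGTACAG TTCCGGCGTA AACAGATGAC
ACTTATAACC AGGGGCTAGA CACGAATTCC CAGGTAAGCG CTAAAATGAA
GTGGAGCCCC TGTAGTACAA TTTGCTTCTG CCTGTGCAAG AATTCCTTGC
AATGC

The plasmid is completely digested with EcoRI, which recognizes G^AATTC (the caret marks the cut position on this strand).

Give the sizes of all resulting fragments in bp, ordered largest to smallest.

122, 67, 66 bp

EcoRI sites (GAATTC) start at positions 52, 174, 240.
EcoRI cuts after the first base of each site, so after positions 52, 174, 240.
Circular molecule, 3 cuts → 3 fragments:
  53–174 → 122 bp
  175–240 → 66 bp
  241–255 then 1–52 → 15 + 52 = 67 bp
Sorted largest to smallest: 122, 67, 66 bp.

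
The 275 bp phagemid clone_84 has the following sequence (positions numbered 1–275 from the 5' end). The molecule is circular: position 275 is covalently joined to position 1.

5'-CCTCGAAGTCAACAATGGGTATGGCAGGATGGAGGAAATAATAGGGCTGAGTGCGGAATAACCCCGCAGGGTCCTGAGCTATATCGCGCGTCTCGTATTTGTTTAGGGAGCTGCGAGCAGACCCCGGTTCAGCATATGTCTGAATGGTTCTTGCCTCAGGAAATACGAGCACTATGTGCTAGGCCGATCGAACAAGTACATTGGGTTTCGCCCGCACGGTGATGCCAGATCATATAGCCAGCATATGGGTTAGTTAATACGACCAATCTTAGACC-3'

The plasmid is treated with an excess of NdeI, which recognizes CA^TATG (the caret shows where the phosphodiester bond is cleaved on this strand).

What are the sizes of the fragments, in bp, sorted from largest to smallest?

166, 109 bp

NdeI sites (CATATG) start at positions 133, 242.
NdeI cuts after base 2 of each site, so after positions 134, 243.
Circular molecule, 2 cuts → 2 fragments:
  135–243 → 109 bp
  244–275 then 1–134 → 32 + 134 = 166 bp
Sorted largest to smallest: 166, 109 bp.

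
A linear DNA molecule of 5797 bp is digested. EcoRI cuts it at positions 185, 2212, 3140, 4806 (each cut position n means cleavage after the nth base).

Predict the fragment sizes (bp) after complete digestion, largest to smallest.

Linear molecule, 4 cuts → 5 fragments:
  185 − 0 = 185 bp
  2212 − 185 = 2027 bp
  3140 − 2212 = 928 bp
  4806 − 3140 = 1666 bp
  5797 − 4806 = 991 bp
Sorted largest to smallest: 2027, 1666, 991, 928, 185 bp.

2027, 1666, 991, 928, 185 bp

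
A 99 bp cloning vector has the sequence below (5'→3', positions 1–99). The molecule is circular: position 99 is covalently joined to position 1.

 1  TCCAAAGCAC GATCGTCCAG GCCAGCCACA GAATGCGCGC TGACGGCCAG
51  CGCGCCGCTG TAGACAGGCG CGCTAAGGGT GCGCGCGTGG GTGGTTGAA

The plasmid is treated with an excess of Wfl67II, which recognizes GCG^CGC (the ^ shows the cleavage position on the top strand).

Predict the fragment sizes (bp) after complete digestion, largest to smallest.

Wfl67II sites (GCGCGC) start at positions 35, 50, 68, 81.
Wfl67II cuts after base 3 of each site, so after positions 37, 52, 70, 83.
Circular molecule, 4 cuts → 4 fragments:
  38–52 → 15 bp
  53–70 → 18 bp
  71–83 → 13 bp
  84–99 then 1–37 → 16 + 37 = 53 bp
Sorted largest to smallest: 53, 18, 15, 13 bp.

53, 18, 15, 13 bp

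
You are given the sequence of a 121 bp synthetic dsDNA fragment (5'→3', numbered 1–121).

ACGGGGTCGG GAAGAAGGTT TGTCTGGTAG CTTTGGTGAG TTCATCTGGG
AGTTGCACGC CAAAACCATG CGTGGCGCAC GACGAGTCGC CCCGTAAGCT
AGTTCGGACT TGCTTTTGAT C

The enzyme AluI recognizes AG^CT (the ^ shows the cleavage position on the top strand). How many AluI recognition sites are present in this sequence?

AGCT occurs starting at positions 29, 97.
AluI cuts at 2 sites.

2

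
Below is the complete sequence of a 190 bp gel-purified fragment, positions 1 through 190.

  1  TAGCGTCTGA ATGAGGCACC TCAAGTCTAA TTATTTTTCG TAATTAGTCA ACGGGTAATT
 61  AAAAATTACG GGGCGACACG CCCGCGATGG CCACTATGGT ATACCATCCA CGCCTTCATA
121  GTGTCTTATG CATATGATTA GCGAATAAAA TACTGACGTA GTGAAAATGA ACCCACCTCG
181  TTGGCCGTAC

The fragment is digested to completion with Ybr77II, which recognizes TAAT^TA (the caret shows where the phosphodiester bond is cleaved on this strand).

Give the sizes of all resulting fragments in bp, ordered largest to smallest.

131, 31, 15, 13 bp

Ybr77II sites (TAATTA) start at positions 28, 41, 56.
Ybr77II cuts after base 4 of each site, so after positions 31, 44, 59.
Linear molecule, 3 cuts → 4 fragments:
  1–31 → 31 bp
  32–44 → 13 bp
  45–59 → 15 bp
  60–190 → 131 bp
Sorted largest to smallest: 131, 31, 15, 13 bp.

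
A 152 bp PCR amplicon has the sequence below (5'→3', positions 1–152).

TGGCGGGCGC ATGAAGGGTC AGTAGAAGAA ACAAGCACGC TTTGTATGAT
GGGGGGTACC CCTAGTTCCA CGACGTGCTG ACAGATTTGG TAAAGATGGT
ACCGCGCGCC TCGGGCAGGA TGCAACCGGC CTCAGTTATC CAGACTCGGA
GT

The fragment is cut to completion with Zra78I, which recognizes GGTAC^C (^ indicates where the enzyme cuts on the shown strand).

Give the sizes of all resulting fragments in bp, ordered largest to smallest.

59, 50, 43 bp

Zra78I sites (GGTACC) start at positions 55, 98.
Zra78I cuts after base 5 of each site (before the last base), so after positions 59, 102.
Linear molecule, 2 cuts → 3 fragments:
  1–59 → 59 bp
  60–102 → 43 bp
  103–152 → 50 bp
Sorted largest to smallest: 59, 50, 43 bp.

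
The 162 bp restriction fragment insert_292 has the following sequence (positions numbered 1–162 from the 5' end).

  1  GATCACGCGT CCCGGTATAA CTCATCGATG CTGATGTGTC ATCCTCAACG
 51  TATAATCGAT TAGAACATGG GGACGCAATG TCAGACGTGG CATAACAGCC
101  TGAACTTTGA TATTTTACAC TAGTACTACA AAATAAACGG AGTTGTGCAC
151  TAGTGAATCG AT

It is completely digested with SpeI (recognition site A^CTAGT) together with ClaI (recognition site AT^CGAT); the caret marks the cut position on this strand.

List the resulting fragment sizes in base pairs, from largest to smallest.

SpeI sites (ACTAGT) start at positions 119, 149.
SpeI cuts after the first base of each site, so after positions 119, 149.
ClaI sites (ATCGAT) start at positions 24, 55, 157.
ClaI cuts after base 2 of each site, so after positions 25, 56, 158.
Combined cut positions: 25, 56, 119, 149, 158.
Linear molecule, 5 cuts → 6 fragments:
  1–25 → 25 bp
  26–56 → 31 bp
  57–119 → 63 bp
  120–149 → 30 bp
  150–158 → 9 bp
  159–162 → 4 bp
Sorted largest to smallest: 63, 31, 30, 25, 9, 4 bp.

63, 31, 30, 25, 9, 4 bp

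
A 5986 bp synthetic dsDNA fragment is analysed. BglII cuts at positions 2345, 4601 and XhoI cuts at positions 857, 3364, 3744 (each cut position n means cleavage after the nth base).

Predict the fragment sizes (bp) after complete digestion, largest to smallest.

Combined cut positions (sorted): 857, 2345, 3364, 3744, 4601.
Linear molecule, 5 cuts → 6 fragments:
  857 − 0 = 857 bp
  2345 − 857 = 1488 bp
  3364 − 2345 = 1019 bp
  3744 − 3364 = 380 bp
  4601 − 3744 = 857 bp
  5986 − 4601 = 1385 bp
Sorted largest to smallest: 1488, 1385, 1019, 857, 857, 380 bp.

1488, 1385, 1019, 857, 857, 380 bp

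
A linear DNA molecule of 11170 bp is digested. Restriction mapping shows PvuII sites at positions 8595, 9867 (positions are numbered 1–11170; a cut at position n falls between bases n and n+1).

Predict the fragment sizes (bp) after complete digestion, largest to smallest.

Linear molecule, 2 cuts → 3 fragments:
  8595 − 0 = 8595 bp
  9867 − 8595 = 1272 bp
  11170 − 9867 = 1303 bp
Sorted largest to smallest: 8595, 1303, 1272 bp.

8595, 1303, 1272 bp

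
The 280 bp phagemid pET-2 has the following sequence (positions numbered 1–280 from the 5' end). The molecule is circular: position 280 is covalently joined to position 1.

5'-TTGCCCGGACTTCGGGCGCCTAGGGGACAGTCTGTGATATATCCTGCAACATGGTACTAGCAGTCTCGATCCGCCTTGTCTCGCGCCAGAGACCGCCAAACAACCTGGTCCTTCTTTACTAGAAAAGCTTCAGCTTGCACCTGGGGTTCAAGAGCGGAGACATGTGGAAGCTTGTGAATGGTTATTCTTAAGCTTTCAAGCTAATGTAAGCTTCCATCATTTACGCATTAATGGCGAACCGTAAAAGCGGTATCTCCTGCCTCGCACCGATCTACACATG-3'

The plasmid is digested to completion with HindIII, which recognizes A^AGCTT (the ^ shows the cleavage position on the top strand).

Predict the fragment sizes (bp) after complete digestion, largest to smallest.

197, 43, 22, 18 bp

HindIII sites (AAGCTT) start at positions 125, 168, 190, 208.
HindIII cuts after the first base of each site, so after positions 125, 168, 190, 208.
Circular molecule, 4 cuts → 4 fragments:
  126–168 → 43 bp
  169–190 → 22 bp
  191–208 → 18 bp
  209–280 then 1–125 → 72 + 125 = 197 bp
Sorted largest to smallest: 197, 43, 22, 18 bp.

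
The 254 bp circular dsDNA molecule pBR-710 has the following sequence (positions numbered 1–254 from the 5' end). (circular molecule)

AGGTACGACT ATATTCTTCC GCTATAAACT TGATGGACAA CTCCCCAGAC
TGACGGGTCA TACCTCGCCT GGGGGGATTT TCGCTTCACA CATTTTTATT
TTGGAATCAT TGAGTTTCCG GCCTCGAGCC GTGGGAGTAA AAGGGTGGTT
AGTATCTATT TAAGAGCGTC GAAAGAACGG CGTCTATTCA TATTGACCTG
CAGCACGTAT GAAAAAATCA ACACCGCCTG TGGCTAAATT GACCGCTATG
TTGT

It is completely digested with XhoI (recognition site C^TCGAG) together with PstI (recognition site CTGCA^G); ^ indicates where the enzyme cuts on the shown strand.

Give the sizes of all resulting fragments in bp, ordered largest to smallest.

The XhoI site (CTCGAG) starts at position 123.
XhoI cuts after the first base of each site, so after position 123.
The PstI site (CTGCAG) starts at position 198.
PstI cuts after base 5 of each site (before the last base), so after position 202.
Combined cut positions: 123, 202.
Circular molecule, 2 cuts → 2 fragments:
  124–202 → 79 bp
  203–254 then 1–123 → 52 + 123 = 175 bp
Sorted largest to smallest: 175, 79 bp.

175, 79 bp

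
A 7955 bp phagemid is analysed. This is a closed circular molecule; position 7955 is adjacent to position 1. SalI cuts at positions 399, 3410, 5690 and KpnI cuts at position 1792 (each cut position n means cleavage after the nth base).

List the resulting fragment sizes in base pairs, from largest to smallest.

2664, 2280, 1618, 1393 bp

Combined cut positions (sorted): 399, 1792, 3410, 5690.
Circular molecule, 4 cuts → 4 fragments:
  1792 − 399 = 1393 bp
  3410 − 1792 = 1618 bp
  5690 − 3410 = 2280 bp
  wrap: 7955 − 5690 + 399 = 2664 bp
Sorted largest to smallest: 2664, 2280, 1618, 1393 bp.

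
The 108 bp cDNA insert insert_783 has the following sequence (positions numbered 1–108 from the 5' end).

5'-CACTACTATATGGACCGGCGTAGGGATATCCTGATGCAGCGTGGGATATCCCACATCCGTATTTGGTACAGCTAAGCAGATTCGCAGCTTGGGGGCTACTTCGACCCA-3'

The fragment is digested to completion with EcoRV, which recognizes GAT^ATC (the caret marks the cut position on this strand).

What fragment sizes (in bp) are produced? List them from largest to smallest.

61, 27, 20 bp

EcoRV sites (GATATC) start at positions 25, 45.
EcoRV cuts after base 3 of each site, so after positions 27, 47.
Linear molecule, 2 cuts → 3 fragments:
  1–27 → 27 bp
  28–47 → 20 bp
  48–108 → 61 bp
Sorted largest to smallest: 61, 27, 20 bp.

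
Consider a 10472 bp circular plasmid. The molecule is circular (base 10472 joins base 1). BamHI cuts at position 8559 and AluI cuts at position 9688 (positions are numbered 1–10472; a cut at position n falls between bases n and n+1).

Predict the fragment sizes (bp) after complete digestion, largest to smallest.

Combined cut positions (sorted): 8559, 9688.
Circular molecule, 2 cuts → 2 fragments:
  9688 − 8559 = 1129 bp
  wrap: 10472 − 9688 + 8559 = 9343 bp
Sorted largest to smallest: 9343, 1129 bp.

9343, 1129 bp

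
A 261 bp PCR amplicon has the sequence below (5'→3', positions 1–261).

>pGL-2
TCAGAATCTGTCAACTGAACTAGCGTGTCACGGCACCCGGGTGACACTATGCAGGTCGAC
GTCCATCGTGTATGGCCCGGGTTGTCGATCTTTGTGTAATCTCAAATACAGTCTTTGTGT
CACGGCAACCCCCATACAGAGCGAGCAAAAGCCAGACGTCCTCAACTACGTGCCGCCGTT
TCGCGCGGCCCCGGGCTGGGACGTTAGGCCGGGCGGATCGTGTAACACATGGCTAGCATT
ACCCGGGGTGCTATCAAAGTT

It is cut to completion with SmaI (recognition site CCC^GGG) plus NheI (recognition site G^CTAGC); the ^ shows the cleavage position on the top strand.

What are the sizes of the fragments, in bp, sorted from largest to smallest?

SmaI sites (CCCGGG) start at positions 36, 76, 190, 242.
SmaI cuts after base 3 of each site, so after positions 38, 78, 192, 244.
The NheI site (GCTAGC) starts at position 232.
NheI cuts after the first base of each site, so after position 232.
Combined cut positions: 38, 78, 192, 232, 244.
Linear molecule, 5 cuts → 6 fragments:
  1–38 → 38 bp
  39–78 → 40 bp
  79–192 → 114 bp
  193–232 → 40 bp
  233–244 → 12 bp
  245–261 → 17 bp
Sorted largest to smallest: 114, 40, 40, 38, 17, 12 bp.

114, 40, 40, 38, 17, 12 bp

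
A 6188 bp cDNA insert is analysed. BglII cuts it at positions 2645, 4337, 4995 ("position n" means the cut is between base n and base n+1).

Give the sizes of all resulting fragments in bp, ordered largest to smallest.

Linear molecule, 3 cuts → 4 fragments:
  2645 − 0 = 2645 bp
  4337 − 2645 = 1692 bp
  4995 − 4337 = 658 bp
  6188 − 4995 = 1193 bp
Sorted largest to smallest: 2645, 1692, 1193, 658 bp.

2645, 1692, 1193, 658 bp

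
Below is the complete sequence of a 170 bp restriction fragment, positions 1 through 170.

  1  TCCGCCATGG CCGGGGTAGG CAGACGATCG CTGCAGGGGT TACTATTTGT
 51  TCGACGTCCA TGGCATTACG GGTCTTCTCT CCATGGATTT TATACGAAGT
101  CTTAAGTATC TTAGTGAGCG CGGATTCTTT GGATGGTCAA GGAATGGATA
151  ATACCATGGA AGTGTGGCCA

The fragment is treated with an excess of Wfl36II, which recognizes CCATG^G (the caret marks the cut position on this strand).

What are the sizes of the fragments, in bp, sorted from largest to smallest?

Wfl36II sites (CCATGG) start at positions 5, 58, 81, 154.
Wfl36II cuts after base 5 of each site (before the last base), so after positions 9, 62, 85, 158.
Linear molecule, 4 cuts → 5 fragments:
  1–9 → 9 bp
  10–62 → 53 bp
  63–85 → 23 bp
  86–158 → 73 bp
  159–170 → 12 bp
Sorted largest to smallest: 73, 53, 23, 12, 9 bp.

73, 53, 23, 12, 9 bp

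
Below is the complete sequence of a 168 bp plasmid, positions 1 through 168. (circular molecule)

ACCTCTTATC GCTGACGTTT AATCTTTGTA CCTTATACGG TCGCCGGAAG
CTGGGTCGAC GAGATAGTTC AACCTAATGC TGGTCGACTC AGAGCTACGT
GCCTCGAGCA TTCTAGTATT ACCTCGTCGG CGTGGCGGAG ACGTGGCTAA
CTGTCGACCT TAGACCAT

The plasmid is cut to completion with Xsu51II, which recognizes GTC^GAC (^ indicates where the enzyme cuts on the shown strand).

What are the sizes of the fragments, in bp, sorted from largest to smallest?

Xsu51II sites (GTCGAC) start at positions 55, 83, 153.
Xsu51II cuts after base 3 of each site, so after positions 57, 85, 155.
Circular molecule, 3 cuts → 3 fragments:
  58–85 → 28 bp
  86–155 → 70 bp
  156–168 then 1–57 → 13 + 57 = 70 bp
Sorted largest to smallest: 70, 70, 28 bp.

70, 70, 28 bp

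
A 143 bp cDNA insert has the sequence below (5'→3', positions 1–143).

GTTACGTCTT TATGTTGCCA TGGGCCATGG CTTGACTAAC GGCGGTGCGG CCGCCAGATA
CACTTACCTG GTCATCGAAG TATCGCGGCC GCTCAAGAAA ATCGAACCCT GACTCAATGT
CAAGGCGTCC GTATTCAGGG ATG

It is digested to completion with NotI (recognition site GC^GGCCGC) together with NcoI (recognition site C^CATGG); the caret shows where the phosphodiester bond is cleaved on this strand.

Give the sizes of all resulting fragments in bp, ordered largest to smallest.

57, 38, 23, 18, 7 bp

NotI sites (GCGGCCGC) start at positions 47, 85.
NotI cuts after base 2 of each site, so after positions 48, 86.
NcoI sites (CCATGG) start at positions 18, 25.
NcoI cuts after the first base of each site, so after positions 18, 25.
Combined cut positions: 18, 25, 48, 86.
Linear molecule, 4 cuts → 5 fragments:
  1–18 → 18 bp
  19–25 → 7 bp
  26–48 → 23 bp
  49–86 → 38 bp
  87–143 → 57 bp
Sorted largest to smallest: 57, 38, 23, 18, 7 bp.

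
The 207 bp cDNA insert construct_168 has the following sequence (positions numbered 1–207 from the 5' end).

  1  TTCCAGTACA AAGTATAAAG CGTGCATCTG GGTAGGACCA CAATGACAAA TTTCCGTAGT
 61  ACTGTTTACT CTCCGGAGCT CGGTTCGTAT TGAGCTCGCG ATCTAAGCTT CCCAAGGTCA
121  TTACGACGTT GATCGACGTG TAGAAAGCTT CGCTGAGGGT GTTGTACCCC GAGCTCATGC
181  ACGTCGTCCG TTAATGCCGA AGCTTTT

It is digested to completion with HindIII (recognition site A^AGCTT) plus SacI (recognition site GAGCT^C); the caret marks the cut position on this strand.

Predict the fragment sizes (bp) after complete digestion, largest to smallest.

80, 40, 30, 25, 16, 9, 7 bp

HindIII sites (AAGCTT) start at positions 105, 145, 200.
HindIII cuts after the first base of each site, so after positions 105, 145, 200.
SacI sites (GAGCTC) start at positions 76, 92, 171.
SacI cuts after base 5 of each site (before the last base), so after positions 80, 96, 175.
Combined cut positions: 80, 96, 105, 145, 175, 200.
Linear molecule, 6 cuts → 7 fragments:
  1–80 → 80 bp
  81–96 → 16 bp
  97–105 → 9 bp
  106–145 → 40 bp
  146–175 → 30 bp
  176–200 → 25 bp
  201–207 → 7 bp
Sorted largest to smallest: 80, 40, 30, 25, 16, 9, 7 bp.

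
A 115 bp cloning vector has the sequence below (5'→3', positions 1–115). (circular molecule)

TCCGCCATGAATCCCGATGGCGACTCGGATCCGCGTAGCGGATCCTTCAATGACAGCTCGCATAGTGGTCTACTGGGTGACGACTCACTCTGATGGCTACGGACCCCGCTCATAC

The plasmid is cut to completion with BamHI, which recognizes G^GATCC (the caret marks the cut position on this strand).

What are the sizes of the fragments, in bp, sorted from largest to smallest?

BamHI sites (GGATCC) start at positions 27, 40.
BamHI cuts after the first base of each site, so after positions 27, 40.
Circular molecule, 2 cuts → 2 fragments:
  28–40 → 13 bp
  41–115 then 1–27 → 75 + 27 = 102 bp
Sorted largest to smallest: 102, 13 bp.

102, 13 bp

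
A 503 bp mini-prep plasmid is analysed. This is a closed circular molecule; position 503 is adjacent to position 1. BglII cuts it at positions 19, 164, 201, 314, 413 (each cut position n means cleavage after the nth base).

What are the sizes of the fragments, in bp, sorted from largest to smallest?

Circular molecule, 5 cuts → 5 fragments:
  164 − 19 = 145 bp
  201 − 164 = 37 bp
  314 − 201 = 113 bp
  413 − 314 = 99 bp
  wrap: 503 − 413 + 19 = 109 bp
Sorted largest to smallest: 145, 113, 109, 99, 37 bp.

145, 113, 109, 99, 37 bp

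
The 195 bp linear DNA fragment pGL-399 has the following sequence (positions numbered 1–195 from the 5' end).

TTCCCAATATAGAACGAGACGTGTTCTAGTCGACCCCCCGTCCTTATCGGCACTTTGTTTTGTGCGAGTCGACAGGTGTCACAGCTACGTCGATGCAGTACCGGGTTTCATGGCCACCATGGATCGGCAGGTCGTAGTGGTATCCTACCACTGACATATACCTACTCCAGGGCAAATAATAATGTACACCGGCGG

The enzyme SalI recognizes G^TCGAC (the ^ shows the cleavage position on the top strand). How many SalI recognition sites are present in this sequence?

2

GTCGAC occurs starting at positions 29, 68.
SalI cuts at 2 sites.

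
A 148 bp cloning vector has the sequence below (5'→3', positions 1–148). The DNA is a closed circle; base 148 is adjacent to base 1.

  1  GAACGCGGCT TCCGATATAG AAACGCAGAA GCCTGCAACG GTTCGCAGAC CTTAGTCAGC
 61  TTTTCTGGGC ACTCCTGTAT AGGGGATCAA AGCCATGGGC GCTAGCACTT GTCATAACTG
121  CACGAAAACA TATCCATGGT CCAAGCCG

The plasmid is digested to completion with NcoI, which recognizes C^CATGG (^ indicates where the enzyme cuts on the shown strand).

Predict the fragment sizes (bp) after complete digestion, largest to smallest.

NcoI sites (CCATGG) start at positions 93, 134.
NcoI cuts after the first base of each site, so after positions 93, 134.
Circular molecule, 2 cuts → 2 fragments:
  94–134 → 41 bp
  135–148 then 1–93 → 14 + 93 = 107 bp
Sorted largest to smallest: 107, 41 bp.

107, 41 bp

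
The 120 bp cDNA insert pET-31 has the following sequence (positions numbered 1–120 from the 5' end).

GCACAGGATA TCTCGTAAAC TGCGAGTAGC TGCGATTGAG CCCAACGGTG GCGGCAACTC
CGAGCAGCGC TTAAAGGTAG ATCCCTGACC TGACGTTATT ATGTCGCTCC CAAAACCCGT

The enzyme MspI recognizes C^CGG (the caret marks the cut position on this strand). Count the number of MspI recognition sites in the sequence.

0

No occurrence of CCGG is present in the sequence.
MspI does not cut: 0 sites.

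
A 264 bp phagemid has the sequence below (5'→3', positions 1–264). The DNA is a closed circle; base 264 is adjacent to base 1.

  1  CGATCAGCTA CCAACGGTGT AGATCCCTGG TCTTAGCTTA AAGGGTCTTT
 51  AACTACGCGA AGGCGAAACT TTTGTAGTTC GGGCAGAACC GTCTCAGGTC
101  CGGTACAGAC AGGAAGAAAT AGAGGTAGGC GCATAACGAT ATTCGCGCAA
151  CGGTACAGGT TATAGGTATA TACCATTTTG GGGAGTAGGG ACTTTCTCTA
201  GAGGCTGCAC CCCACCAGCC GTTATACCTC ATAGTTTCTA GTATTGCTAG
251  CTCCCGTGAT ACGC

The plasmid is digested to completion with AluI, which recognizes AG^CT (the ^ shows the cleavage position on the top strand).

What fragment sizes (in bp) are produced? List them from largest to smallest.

AluI sites (AGCT) start at positions 6, 35, 249.
AluI cuts after base 2 of each site, so after positions 7, 36, 250.
Circular molecule, 3 cuts → 3 fragments:
  8–36 → 29 bp
  37–250 → 214 bp
  251–264 then 1–7 → 14 + 7 = 21 bp
Sorted largest to smallest: 214, 29, 21 bp.

214, 29, 21 bp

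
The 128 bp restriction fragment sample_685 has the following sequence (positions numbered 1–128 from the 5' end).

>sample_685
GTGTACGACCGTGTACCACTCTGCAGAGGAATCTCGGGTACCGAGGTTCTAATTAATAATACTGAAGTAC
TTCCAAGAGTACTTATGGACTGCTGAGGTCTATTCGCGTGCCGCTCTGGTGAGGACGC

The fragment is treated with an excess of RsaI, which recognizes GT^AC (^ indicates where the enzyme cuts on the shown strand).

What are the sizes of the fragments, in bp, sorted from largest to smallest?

48, 29, 25, 12, 10, 4 bp

RsaI sites (GTAC) start at positions 3, 13, 38, 67, 79.
RsaI cuts after base 2 of each site, so after positions 4, 14, 39, 68, 80.
Linear molecule, 5 cuts → 6 fragments:
  1–4 → 4 bp
  5–14 → 10 bp
  15–39 → 25 bp
  40–68 → 29 bp
  69–80 → 12 bp
  81–128 → 48 bp
Sorted largest to smallest: 48, 29, 25, 12, 10, 4 bp.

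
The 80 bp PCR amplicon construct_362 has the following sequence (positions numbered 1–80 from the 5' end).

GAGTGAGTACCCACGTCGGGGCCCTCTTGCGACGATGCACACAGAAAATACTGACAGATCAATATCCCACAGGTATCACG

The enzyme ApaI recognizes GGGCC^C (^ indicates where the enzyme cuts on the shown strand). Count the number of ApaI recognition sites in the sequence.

1

GGGCCC occurs starting at position 19.
ApaI cuts at 1 site.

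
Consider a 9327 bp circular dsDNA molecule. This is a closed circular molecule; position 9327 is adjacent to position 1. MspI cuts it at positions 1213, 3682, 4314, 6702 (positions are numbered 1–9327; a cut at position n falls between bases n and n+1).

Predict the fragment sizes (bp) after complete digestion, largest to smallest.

Circular molecule, 4 cuts → 4 fragments:
  3682 − 1213 = 2469 bp
  4314 − 3682 = 632 bp
  6702 − 4314 = 2388 bp
  wrap: 9327 − 6702 + 1213 = 3838 bp
Sorted largest to smallest: 3838, 2469, 2388, 632 bp.

3838, 2469, 2388, 632 bp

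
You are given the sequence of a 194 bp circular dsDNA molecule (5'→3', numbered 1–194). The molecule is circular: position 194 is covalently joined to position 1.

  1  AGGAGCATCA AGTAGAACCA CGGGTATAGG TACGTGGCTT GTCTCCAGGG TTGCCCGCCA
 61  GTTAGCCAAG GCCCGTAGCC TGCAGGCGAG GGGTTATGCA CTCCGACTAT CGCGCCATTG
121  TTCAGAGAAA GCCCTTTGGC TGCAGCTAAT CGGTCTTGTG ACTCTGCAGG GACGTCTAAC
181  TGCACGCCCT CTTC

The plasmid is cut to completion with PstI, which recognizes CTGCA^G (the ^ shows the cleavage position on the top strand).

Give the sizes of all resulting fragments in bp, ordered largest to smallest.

PstI sites (CTGCAG) start at positions 80, 140, 164.
PstI cuts after base 5 of each site (before the last base), so after positions 84, 144, 168.
Circular molecule, 3 cuts → 3 fragments:
  85–144 → 60 bp
  145–168 → 24 bp
  169–194 then 1–84 → 26 + 84 = 110 bp
Sorted largest to smallest: 110, 60, 24 bp.

110, 60, 24 bp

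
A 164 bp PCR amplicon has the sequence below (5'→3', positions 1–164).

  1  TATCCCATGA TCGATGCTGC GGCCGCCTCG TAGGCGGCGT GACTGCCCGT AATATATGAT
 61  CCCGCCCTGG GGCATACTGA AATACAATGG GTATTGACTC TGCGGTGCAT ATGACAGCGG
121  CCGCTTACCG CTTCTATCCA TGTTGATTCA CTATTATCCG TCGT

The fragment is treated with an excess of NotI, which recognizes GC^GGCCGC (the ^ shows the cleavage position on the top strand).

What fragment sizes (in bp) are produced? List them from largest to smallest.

NotI sites (GCGGCCGC) start at positions 19, 117.
NotI cuts after base 2 of each site, so after positions 20, 118.
Linear molecule, 2 cuts → 3 fragments:
  1–20 → 20 bp
  21–118 → 98 bp
  119–164 → 46 bp
Sorted largest to smallest: 98, 46, 20 bp.

98, 46, 20 bp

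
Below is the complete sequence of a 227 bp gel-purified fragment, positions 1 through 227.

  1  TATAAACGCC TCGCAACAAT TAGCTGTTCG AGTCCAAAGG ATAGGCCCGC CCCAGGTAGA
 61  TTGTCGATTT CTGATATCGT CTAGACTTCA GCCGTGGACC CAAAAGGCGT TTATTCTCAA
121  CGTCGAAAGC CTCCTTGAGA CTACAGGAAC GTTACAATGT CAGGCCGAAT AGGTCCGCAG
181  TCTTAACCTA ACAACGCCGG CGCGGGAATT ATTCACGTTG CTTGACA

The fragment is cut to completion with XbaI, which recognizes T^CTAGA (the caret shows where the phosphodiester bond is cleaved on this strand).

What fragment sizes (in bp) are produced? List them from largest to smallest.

147, 80 bp

The XbaI site (TCTAGA) starts at position 80.
XbaI cuts after the first base of each site, so after position 80.
Linear molecule, 1 cut → 2 fragments:
  1–80 → 80 bp
  81–227 → 147 bp
Sorted largest to smallest: 147, 80 bp.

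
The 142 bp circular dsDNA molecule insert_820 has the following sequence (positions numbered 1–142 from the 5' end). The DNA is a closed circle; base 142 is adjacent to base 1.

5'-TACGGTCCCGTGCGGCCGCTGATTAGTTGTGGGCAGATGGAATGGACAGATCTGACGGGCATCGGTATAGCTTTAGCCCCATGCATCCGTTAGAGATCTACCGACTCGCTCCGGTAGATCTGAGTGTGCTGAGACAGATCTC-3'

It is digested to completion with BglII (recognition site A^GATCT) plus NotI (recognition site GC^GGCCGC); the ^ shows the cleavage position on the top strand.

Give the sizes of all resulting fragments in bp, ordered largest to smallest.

BglII sites (AGATCT) start at positions 48, 94, 116, 136.
BglII cuts after the first base of each site, so after positions 48, 94, 116, 136.
The NotI site (GCGGCCGC) starts at position 12.
NotI cuts after base 2 of each site, so after position 13.
Combined cut positions: 13, 48, 94, 116, 136.
Circular molecule, 5 cuts → 5 fragments:
  14–48 → 35 bp
  49–94 → 46 bp
  95–116 → 22 bp
  117–136 → 20 bp
  137–142 then 1–13 → 6 + 13 = 19 bp
Sorted largest to smallest: 46, 35, 22, 20, 19 bp.

46, 35, 22, 20, 19 bp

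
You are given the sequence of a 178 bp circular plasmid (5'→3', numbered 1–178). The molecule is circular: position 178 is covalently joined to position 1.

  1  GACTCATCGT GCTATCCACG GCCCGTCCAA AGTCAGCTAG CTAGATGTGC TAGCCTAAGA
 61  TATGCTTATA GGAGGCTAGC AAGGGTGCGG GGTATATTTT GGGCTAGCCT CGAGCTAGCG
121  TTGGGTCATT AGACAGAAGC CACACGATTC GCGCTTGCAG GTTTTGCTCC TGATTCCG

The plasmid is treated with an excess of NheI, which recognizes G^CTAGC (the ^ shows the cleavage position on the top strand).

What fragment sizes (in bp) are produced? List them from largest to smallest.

NheI sites (GCTAGC) start at positions 36, 49, 75, 103, 114.
NheI cuts after the first base of each site, so after positions 36, 49, 75, 103, 114.
Circular molecule, 5 cuts → 5 fragments:
  37–49 → 13 bp
  50–75 → 26 bp
  76–103 → 28 bp
  104–114 → 11 bp
  115–178 then 1–36 → 64 + 36 = 100 bp
Sorted largest to smallest: 100, 28, 26, 13, 11 bp.

100, 28, 26, 13, 11 bp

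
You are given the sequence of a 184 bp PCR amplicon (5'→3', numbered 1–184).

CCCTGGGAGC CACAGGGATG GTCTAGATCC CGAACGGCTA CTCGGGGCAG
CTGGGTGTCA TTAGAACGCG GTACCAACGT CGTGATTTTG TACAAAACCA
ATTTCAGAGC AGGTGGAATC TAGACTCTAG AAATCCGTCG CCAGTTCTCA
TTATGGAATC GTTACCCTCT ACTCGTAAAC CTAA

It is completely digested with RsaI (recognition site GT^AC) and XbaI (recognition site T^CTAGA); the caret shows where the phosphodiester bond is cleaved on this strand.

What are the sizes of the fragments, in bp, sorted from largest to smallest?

58, 50, 28, 22, 19, 7 bp

RsaI sites (GTAC) start at positions 71, 90.
RsaI cuts after base 2 of each site, so after positions 72, 91.
XbaI sites (TCTAGA) start at positions 22, 119, 126.
XbaI cuts after the first base of each site, so after positions 22, 119, 126.
Combined cut positions: 22, 72, 91, 119, 126.
Linear molecule, 5 cuts → 6 fragments:
  1–22 → 22 bp
  23–72 → 50 bp
  73–91 → 19 bp
  92–119 → 28 bp
  120–126 → 7 bp
  127–184 → 58 bp
Sorted largest to smallest: 58, 50, 28, 22, 19, 7 bp.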